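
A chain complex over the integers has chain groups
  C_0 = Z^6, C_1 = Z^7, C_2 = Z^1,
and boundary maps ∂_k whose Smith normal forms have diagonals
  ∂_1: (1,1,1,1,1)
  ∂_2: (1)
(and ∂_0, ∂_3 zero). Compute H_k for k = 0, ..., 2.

H_0 ≅ Z,  H_1 ≅ Z,  H_2 = 0.

H_0: b_0 = 6 − 0 − 5 = 1; torsion from ∂_1 factors > 1: none. So H_0 ≅ Z.
H_1: b_1 = 7 − 5 − 1 = 1; torsion from ∂_2 factors > 1: none. So H_1 ≅ Z.
H_2: b_2 = 1 − 1 − 0 = 0; torsion from ∂_3 factors > 1: none. So H_2 ≅ 0.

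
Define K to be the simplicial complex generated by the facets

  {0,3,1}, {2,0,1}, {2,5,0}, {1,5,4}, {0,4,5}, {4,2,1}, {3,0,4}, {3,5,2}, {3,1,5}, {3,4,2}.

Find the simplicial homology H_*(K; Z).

H_0 ≅ Z,  H_1 ≅ Z/2,  H_2 = 0.

Take the total order 0 < 1 < 2 < 3 < 4 < 5 on the vertex set. Then K (dimension 2) consists of the simplices:

  0-simplices (6): [0], [1], [2], [3], [4], [5]
  1-simplices (15): [0,1], [0,2], [0,3], [0,4], [0,5], [1,2], [1,3], [1,4], [1,5], [2,3], [2,4], [2,5], [3,4], [3,5], [4,5]
  2-simplices (10): [0,1,2], [0,1,3], [0,2,5], [0,3,4], [0,4,5], [1,2,4], [1,3,5], [1,4,5], [2,3,4], [2,3,5]

so the chain groups are C_0 ≅ Z^6, C_1 ≅ Z^15, C_2 ≅ Z^10.

∂_1: C_1 → C_0 sends each edge [p,q] (with p < q) to q − p.
The resulting 6×15 matrix has rank 5, and its Smith normal form has invariant factors (1,1,1,1,1).

Boundary ∂_2: C_2 → C_1 acts by ∂[p,q,r] = [q,r] − [p,r] + [p,q]. For instance
  ∂[0,1,3] = [1,3] − [0,3] + [0,1],
  ∂[2,3,4] = [3,4] − [2,4] + [2,3].
As a 15×10 matrix over Z this has rank 10, with invariant factors (1,1,1,1,1,1,1,1,1,2).

From H_k ≅ ker(∂_k) / im(∂_{k+1}) we obtain:

  H_0: rank C_0 − rank ∂_1 = 6 − 5 = 1, and the invariant factors of ∂_1 are all 1, so H_0 = Z.
  H_1: rank ker ∂_1 − rank ∂_2 = (15 − 5) − 10 = 0, and ∂_2 has invariant factor 2 > 1, so H_1 = Z/2.
  H_2: rank ker ∂_2 − rank ∂_3 = (10 − 10) − 0 = 0, and there is no ∂_3, so H_2 = 0.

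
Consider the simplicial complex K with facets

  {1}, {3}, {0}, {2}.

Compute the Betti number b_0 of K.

b_0 = 4.

Fix the vertex order 0 < 1 < 2 < 3 and write every simplex with vertices in increasing order. Then dim K = 0 and the simplices of K are:

  0-simplices (4): [0], [1], [2], [3]

so the chain groups are C_0 ≅ Z^4.

Computing H_k = (kernel of ∂_k) / (image of ∂_{k+1}):

  H_0: rank C_0 − rank ∂_1 = 4 − 0 = 4, and there is no ∂_1, so H_0 ≅ Z^4.

Hence the Betti numbers are b_0 = 4.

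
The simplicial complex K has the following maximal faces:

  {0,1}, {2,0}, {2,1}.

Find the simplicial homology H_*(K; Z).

H_0 ≅ Z,  H_1 ≅ Z.

Order the vertices as 0 < 1 < 2. Listing each simplex with vertices in this order, K has dimension 1 with simplices:

  0-simplices (3): [0], [1], [2]
  1-simplices (3): [0,1], [0,2], [1,2]

giving chain groups C_0 ≅ Z^3, C_1 ≅ Z^3.

∂_1: C_1 → C_0 sends each edge [p,q] (with p < q) to q − p. For instance
  ∂[1,2] = [2] − [1].
The resulting 3×3 matrix has rank 2, and its Smith normal form has invariant factors (1,1).

Reading off H_k = ker ∂_k / im ∂_{k+1}:

  H_0: rank C_0 − rank ∂_1 = 3 − 2 = 1, and the invariant factors of ∂_1 are all 1, so H_0 = Z.
  H_1: rank ker ∂_1 − rank ∂_2 = (3 − 2) − 0 = 1, and there is no ∂_2, so H_1 = Z.

(K is a triangulation of the circle S^1.)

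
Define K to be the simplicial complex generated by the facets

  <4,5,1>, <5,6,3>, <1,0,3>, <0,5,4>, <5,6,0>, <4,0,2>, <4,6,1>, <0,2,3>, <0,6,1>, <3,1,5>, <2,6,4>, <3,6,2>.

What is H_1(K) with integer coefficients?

H_1 = Z/2Z.

Fix the vertex order 0 < 1 < 2 < 3 < 4 < 5 < 6 and write every simplex with vertices in increasing order. Then dim K = 2 and the simplices of K are:

  0-simplices (7): [0], [1], [2], [3], [4], [5], [6]
  1-simplices (18): [0,1], [0,2], [0,3], [0,4], [0,5], [0,6], [1,3], [1,4], [1,5], [1,6], [2,3], [2,4], [2,6], [3,5], [3,6], [4,5], [4,6], [5,6]
  2-simplices (12): [0,1,3], [0,1,6], [0,2,3], [0,2,4], [0,4,5], [0,5,6], [1,3,5], [1,4,5], [1,4,6], [2,3,6], [2,4,6], [3,5,6]

giving chain groups C_0 ≅ Z^7, C_1 ≅ Z^18, C_2 ≅ Z^12.

The boundary map ∂_1: C_1 → C_0 maps an edge to its endpoints' difference, ∂[p,q] = q − p. For instance
  ∂[0,3] = [3] − [0].
The 7×18 boundary matrix has rank 6 and Smith normal form diag(1,1,1,1,1,1).

Boundary ∂_2: C_2 → C_1 maps a triangle to the signed sum of its edges. For instance
  ∂[2,3,6] = [3,6] − [2,6] + [2,3],
  ∂[1,3,5] = [3,5] − [1,5] + [1,3].
As a 18×12 matrix over Z this has rank 12, with invariant factors (1,1,1,1,1,1,1,1,1,1,1,2).

Computing H_k = (kernel of ∂_k) / (image of ∂_{k+1}):

  H_1: rank ker ∂_1 − rank ∂_2 = (18 − 6) − 12 = 0, and ∂_2 has invariant factor 2 > 1, so H_1 ≅ Z/2Z.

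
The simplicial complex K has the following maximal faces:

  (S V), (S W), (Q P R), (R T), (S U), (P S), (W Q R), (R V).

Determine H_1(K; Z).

K has 8 vertices, 11 edges, 2 triangles.
rank ∂_1 = 7, rank ∂_2 = 2 ⇒ b_1 = 11 − 7 − 2 = 2; all invariant factors of ∂_2 are 1 so no torsion. So H_1 = Z^2.

H_1 = Z^2.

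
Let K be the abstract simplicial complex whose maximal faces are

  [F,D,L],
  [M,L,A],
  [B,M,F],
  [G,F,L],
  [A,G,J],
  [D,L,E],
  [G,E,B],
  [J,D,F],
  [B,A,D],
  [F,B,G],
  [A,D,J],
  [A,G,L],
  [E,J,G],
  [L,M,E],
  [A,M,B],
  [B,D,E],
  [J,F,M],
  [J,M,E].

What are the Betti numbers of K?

b_0 = 1, b_1 = 2, b_2 = 1.

We work with the vertex ordering A < B < D < E < F < G < J < L < M. The simplices of K, each written with vertices in increasing order, are:

  0-simplices (9): A, B, D, E, F, G, J, L, M
  1-simplices (27): AB, AD, AG, AJ, AL, AM, BD, BE, BF, BG, BM, DE, DF, DJ, DL, EG, EJ, EL, EM, FG, FJ, FL, FM, GJ, GL, JM, LM
  2-simplices (18): ABD, ABM, ADJ, AGJ, AGL, ALM, BDE, BEG, BFG, BFM, DEL, DFJ, DFL, EGJ, EJM, ELM, FGL, FJM

Hence C_0 ≅ Z^9, C_1 ≅ Z^27, C_2 ≅ Z^18.

The boundary map ∂_1: C_1 → C_0 maps an edge to its endpoints' difference, ∂[p,q] = q − p. For instance
  ∂EG = G − E.
The resulting 9×27 matrix has rank 8, and its Smith normal form has invariant factors (1,1,1,1,1,1,1,1).

Boundary ∂_2: C_2 → C_1 sends each 2-simplex [p,q,r] to [q,r] − [p,r] + [p,q]. For instance
  ∂ABD = BD − AD + AB,
  ∂EGJ = GJ − EJ + EG.
The 27×18 boundary matrix has rank 17 and Smith normal form diag(1,1,1,1,1,1,1,1,1,1,1,1,1,1,1,1,1).

Computing H_k = (kernel of ∂_k) / (image of ∂_{k+1}):

  H_0: rank C_0 − rank ∂_1 = 9 − 8 = 1, and the invariant factors of ∂_1 are all 1, so H_0 = Z.
  H_1: rank ker ∂_1 − rank ∂_2 = (27 − 8) − 17 = 2, and the invariant factors of ∂_2 are all 1, so H_1 = Z^2.
  H_2: rank ker ∂_2 − rank ∂_3 = (18 − 17) − 0 = 1, and there is no ∂_3, so H_2 = Z.

As a check, the Euler characteristic is 9 − 27 + 18 = 0, which agrees with 1 − 2 + 1 = 0.

Hence the Betti numbers are b_0 = 1, b_1 = 2, b_2 = 1.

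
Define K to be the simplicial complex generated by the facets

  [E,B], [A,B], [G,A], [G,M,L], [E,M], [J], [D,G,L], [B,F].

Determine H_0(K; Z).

We work with the vertex ordering A < B < D < E < F < G < J < L < M. The simplices of K, each written with vertices in increasing order, are:

  0-simplices (9): A, B, D, E, F, G, J, L, M
  1-simplices (10): AB, AG, BE, BF, DG, DL, EM, GL, GM, LM
  2-simplices (2): DGL, GLM

giving chain groups C_0 ≅ Z^9, C_1 ≅ Z^10, C_2 ≅ Z^2.

The boundary map ∂_1: C_1 → C_0 maps an edge to its endpoints' difference, ∂[p,q] = q − p. For instance
  ∂AB = B − A.
As a 9×10 matrix over Z this has rank 7, with invariant factors (1,1,1,1,1,1,1).

∂_2: C_2 → C_1 sends each 2-simplex [p,q,r] to [q,r] − [p,r] + [p,q]. For instance
  ∂GLM = LM − GM + GL,
  ∂DGL = GL − DL + DG.
This gives a 10×2 integer matrix of rank 2; reducing to Smith normal form yields diagonal entries (1,1).

Computing H_k = (kernel of ∂_k) / (image of ∂_{k+1}):

  H_0: rank C_0 − rank ∂_1 = 9 − 7 = 2, and the invariant factors of ∂_1 are all 1, so H_0 = Z^2.

H_0 ≅ Z^2.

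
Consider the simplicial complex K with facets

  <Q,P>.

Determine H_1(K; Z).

H_1 = 0.

We work with the vertex ordering P < Q. The simplices of K, each written with vertices in increasing order, are:

  0-simplices (2): P, Q
  1-simplices (1): PQ

Hence C_0 ≅ Z^2, C_1 ≅ Z^1.

The boundary map ∂_1: C_1 → C_0 sends each edge [p,q] (with p < q) to q − p. For instance
  ∂PQ = Q − P.
This gives a 2×1 integer matrix of rank 1; reducing to Smith normal form yields diagonal entries (1).

From H_k ≅ ker(∂_k) / im(∂_{k+1}) we obtain:

  H_1: rank ker ∂_1 − rank ∂_2 = (1 − 1) − 0 = 0, and there is no ∂_2, so H_1 ≅ 0.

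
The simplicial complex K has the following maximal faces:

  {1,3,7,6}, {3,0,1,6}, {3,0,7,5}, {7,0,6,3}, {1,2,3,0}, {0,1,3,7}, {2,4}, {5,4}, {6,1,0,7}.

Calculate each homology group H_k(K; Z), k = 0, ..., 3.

H_0 ≅ Z,  H_1 ≅ Z,  H_2 = 0,  H_3 ≅ Z.

We work with the vertex ordering 0 < 1 < 2 < 3 < 4 < 5 < 6 < 7. The simplices of K, each written with vertices in increasing order, are:

  0-simplices (8): [0], [1], [2], [3], [4], [5], [6], [7]
  1-simplices (18): [0,1], [0,2], [0,3], [0,5], [0,6], [0,7], [1,2], [1,3], [1,6], [1,7], [2,3], [2,4], [3,5], [3,6], [3,7], [4,5], [5,7], [6,7]
  2-simplices (16): [0,1,2], [0,1,3], [0,1,6], [0,1,7], [0,2,3], [0,3,5], [0,3,6], [0,3,7], [0,5,7], [0,6,7], [1,2,3], [1,3,6], [1,3,7], [1,6,7], [3,5,7], [3,6,7]
  3-simplices (7): [0,1,2,3], [0,1,3,6], [0,1,3,7], [0,1,6,7], [0,3,5,7], [0,3,6,7], [1,3,6,7]

so the chain groups are C_0 ≅ Z^8, C_1 ≅ Z^18, C_2 ≅ Z^16, C_3 ≅ Z^7.

Boundary ∂_1: C_1 → C_0 is given by ∂[p,q] = [q] − [p]. For instance
  ∂[1,7] = [7] − [1].
As a 8×18 matrix over Z this has rank 7, with invariant factors (1,1,1,1,1,1,1).

∂_2: C_2 → C_1 acts by ∂[p,q,r] = [q,r] − [p,r] + [p,q]. For instance
  ∂[1,2,3] = [2,3] − [1,3] + [1,2],
  ∂[0,1,6] = [1,6] − [0,6] + [0,1].
This gives a 18×16 integer matrix of rank 10; reducing to Smith normal form yields diagonal entries (1,1,1,1,1,1,1,1,1,1).

The boundary map ∂_3: C_3 → C_2 sends each 3-simplex σ to the alternating sum Σ_i (−1)^i (σ with its i-th vertex removed). For instance
  ∂[0,3,5,7] = [3,5,7] − [0,5,7] + [0,3,7] − [0,3,5],
  ∂[0,1,6,7] = [1,6,7] − [0,6,7] + [0,1,7] − [0,1,6].
The 16×7 boundary matrix has rank 6 and Smith normal form diag(1,1,1,1,1,1).

Reading off H_k = ker ∂_k / im ∂_{k+1}:

  H_0: rank C_0 − rank ∂_1 = 8 − 7 = 1, and the invariant factors of ∂_1 are all 1, so H_0 ≅ Z.
  H_1: rank ker ∂_1 − rank ∂_2 = (18 − 7) − 10 = 1, and the invariant factors of ∂_2 are all 1, so H_1 ≅ Z.
  H_2: rank ker ∂_2 − rank ∂_3 = (16 − 10) − 6 = 0, and the invariant factors of ∂_3 are all 1, so H_2 ≅ 0.
  H_3: rank ker ∂_3 − rank ∂_4 = (7 − 6) − 0 = 1, and there is no ∂_4, so H_3 ≅ Z.

As a check, the Euler characteristic is 8 − 18 + 16 − 7 = -1, which agrees with 1 − 1 + 0 − 1 = -1.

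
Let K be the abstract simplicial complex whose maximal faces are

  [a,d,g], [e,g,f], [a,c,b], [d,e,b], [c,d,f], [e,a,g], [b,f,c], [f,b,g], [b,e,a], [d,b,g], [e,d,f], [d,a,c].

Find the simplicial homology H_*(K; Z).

Take the total order a < b < c < d < e < f < g on the vertex set. Then K (dimension 2) consists of the simplices:

  0-simplices (7): a, b, c, d, e, f, g
  1-simplices (18): ab, ac, ad, ae, ag, bc, bd, be, bf, bg, cd, cf, de, df, dg, ef, eg, fg
  2-simplices (12): abc, abe, acd, adg, aeg, bcf, bde, bdg, bfg, cdf, def, efg

so the chain groups are C_0 ≅ Z^7, C_1 ≅ Z^18, C_2 ≅ Z^12.

Boundary ∂_1: C_1 → C_0 maps an edge to its endpoints' difference, ∂[p,q] = q − p. For instance
  ∂cf = f − c.
This gives a 7×18 integer matrix of rank 6; reducing to Smith normal form yields diagonal entries (1,1,1,1,1,1).

Boundary ∂_2: C_2 → C_1 acts by ∂[p,q,r] = [q,r] − [p,r] + [p,q]. For instance
  ∂bdg = dg − bg + bd,
  ∂bde = de − be + bd.
As a 18×12 matrix over Z this has rank 12, with invariant factors (1,1,1,1,1,1,1,1,1,1,1,2).

Now H_k = ker ∂_k / im ∂_{k+1}, so:

  H_0: rank C_0 − rank ∂_1 = 7 − 6 = 1, and the invariant factors of ∂_1 are all 1, so H_0 = Z.
  H_1: rank ker ∂_1 − rank ∂_2 = (18 − 6) − 12 = 0, and ∂_2 has invariant factor 2 > 1, so H_1 = Z/2Z.
  H_2: rank ker ∂_2 − rank ∂_3 = (12 − 12) − 0 = 0, and there is no ∂_3, so H_2 = 0.

(K is a triangulation of the real projective plane RP^2.)

H_0 = Z,  H_1 = Z/2Z,  H_2 = 0.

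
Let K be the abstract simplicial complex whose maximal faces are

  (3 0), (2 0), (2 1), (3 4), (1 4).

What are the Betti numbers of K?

We work with the vertex ordering 0 < 1 < 2 < 3 < 4. The simplices of K, each written with vertices in increasing order, are:

  0-simplices (5): [0], [1], [2], [3], [4]
  1-simplices (5): [0,2], [0,3], [1,2], [1,4], [3,4]

giving chain groups C_0 ≅ Z^5, C_1 ≅ Z^5.

Boundary ∂_1: C_1 → C_0 sends each edge [p,q] (with p < q) to q − p.
The 5×5 boundary matrix has rank 4 and Smith normal form diag(1,1,1,1).

Reading off H_k = ker ∂_k / im ∂_{k+1}:

  H_0: rank C_0 − rank ∂_1 = 5 − 4 = 1, and the invariant factors of ∂_1 are all 1, so H_0 = Z.
  H_1: rank ker ∂_1 − rank ∂_2 = (5 − 4) − 0 = 1, and there is no ∂_2, so H_1 = Z.

Hence the Betti numbers are b_0 = 1, b_1 = 1.

b_0 = 1, b_1 = 1.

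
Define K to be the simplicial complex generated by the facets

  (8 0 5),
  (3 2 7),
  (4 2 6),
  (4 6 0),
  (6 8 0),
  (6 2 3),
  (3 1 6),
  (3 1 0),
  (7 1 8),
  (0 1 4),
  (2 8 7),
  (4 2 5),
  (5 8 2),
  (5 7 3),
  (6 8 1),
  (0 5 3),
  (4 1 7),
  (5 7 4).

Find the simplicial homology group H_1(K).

H_1 ≅ Z × Z/2.

K has 9 vertices, 27 edges, 18 triangles.
rank ∂_1 = 8, rank ∂_2 = 18 ⇒ b_1 = 27 − 8 − 18 = 1; ∂_2 has invariant factor(s) [2] giving torsion. So H_1 ≅ Z × Z/2.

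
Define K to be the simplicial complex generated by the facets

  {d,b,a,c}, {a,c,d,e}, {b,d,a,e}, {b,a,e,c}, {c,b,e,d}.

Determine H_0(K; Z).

Fix the vertex order a < b < c < d < e and write every simplex with vertices in increasing order. Then dim K = 3 and the simplices of K are:

  0-simplices (5): a, b, c, d, e
  1-simplices (10): ab, ac, ad, ae, bc, bd, be, cd, ce, de
  2-simplices (10): abc, abd, abe, acd, ace, ade, bcd, bce, bde, cde
  3-simplices (5): abcd, abce, abde, acde, bcde

so the chain groups are C_0 ≅ Z^5, C_1 ≅ Z^10, C_2 ≅ Z^10, C_3 ≅ Z^5.

Boundary ∂_1: C_1 → C_0 is given by ∂[p,q] = [q] − [p]. For instance
  ∂cd = d − c.
The resulting 5×10 matrix has rank 4, and its Smith normal form has invariant factors (1,1,1,1).

∂_2: C_2 → C_1 sends each 2-simplex [p,q,r] to [q,r] − [p,r] + [p,q]. For instance
  ∂ace = ce − ae + ac,
  ∂acd = cd − ad + ac.
The resulting 10×10 matrix has rank 6, and its Smith normal form has invariant factors (1,1,1,1,1,1).

The boundary map ∂_3: C_3 → C_2 sends each 3-simplex σ to the alternating sum Σ_i (−1)^i (σ with its i-th vertex removed). For instance
  ∂acde = cde − ade + ace − acd,
  ∂bcde = cde − bde + bce − bcd.
As a 10×5 matrix over Z this has rank 4, with invariant factors (1,1,1,1).

Computing H_k = (kernel of ∂_k) / (image of ∂_{k+1}):

  H_0: rank C_0 − rank ∂_1 = 5 − 4 = 1, and the invariant factors of ∂_1 are all 1, so H_0 ≅ Z.

H_0 ≅ Z.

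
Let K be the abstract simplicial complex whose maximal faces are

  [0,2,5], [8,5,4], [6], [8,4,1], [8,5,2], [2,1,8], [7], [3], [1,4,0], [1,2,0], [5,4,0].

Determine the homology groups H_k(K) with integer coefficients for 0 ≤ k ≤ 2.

H_0 ≅ Z^4,  H_1 = 0,  H_2 ≅ Z.

K has 9 vertices, 12 edges, 8 triangles.
rank ∂_0 = 0, rank ∂_1 = 5 ⇒ b_0 = 9 − 0 − 5 = 4; all invariant factors of ∂_1 are 1 so no torsion. So H_0 ≅ Z^4.
rank ∂_1 = 5, rank ∂_2 = 7 ⇒ b_1 = 12 − 5 − 7 = 0; all invariant factors of ∂_2 are 1 so no torsion. So H_1 ≅ 0.
rank ∂_2 = 7, rank ∂_3 = 0 ⇒ b_2 = 8 − 7 − 0 = 1. So H_2 ≅ Z.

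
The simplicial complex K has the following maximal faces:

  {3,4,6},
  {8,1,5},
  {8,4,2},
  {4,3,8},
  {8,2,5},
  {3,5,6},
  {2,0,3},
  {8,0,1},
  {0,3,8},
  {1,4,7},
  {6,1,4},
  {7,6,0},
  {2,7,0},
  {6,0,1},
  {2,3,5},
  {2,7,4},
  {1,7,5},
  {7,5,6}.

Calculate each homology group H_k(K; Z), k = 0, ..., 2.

H_0 ≅ Z,  H_1 ≅ Z ⊕ Z/2Z,  H_2 = 0.

Take the total order 0 < 1 < 2 < 3 < 4 < 5 < 6 < 7 < 8 on the vertex set. Then K (dimension 2) consists of the simplices:

  0-simplices (9): [0], [1], [2], [3], [4], [5], [6], [7], [8]
  1-simplices (27): (27 of them)
  2-simplices (18): [0,1,6], [0,1,8], [0,2,3], [0,2,7], [0,3,8], [0,6,7], [1,4,6], [1,4,7], [1,5,7], [1,5,8], [2,3,5], [2,4,7], [2,4,8], [2,5,8], [3,4,6], [3,4,8], [3,5,6], [5,6,7]

giving chain groups C_0 ≅ Z^9, C_1 ≅ Z^27, C_2 ≅ Z^18.

∂_1: C_1 → C_0 is given by ∂[p,q] = [q] − [p].
This gives a 9×27 integer matrix of rank 8; reducing to Smith normal form yields diagonal entries (1,1,1,1,1,1,1,1).

∂_2: C_2 → C_1 maps a triangle to the signed sum of its edges. For instance
  ∂[2,5,8] = [5,8] − [2,8] + [2,5],
  ∂[2,4,7] = [4,7] − [2,7] + [2,4].
The resulting 27×18 matrix has rank 18, and its Smith normal form has invariant factors (1,1,1,1,1,1,1,1,1,1,1,1,1,1,1,1,1,2).

From H_k ≅ ker(∂_k) / im(∂_{k+1}) we obtain:

  H_0: rank C_0 − rank ∂_1 = 9 − 8 = 1, and the invariant factors of ∂_1 are all 1, so H_0 = Z.
  H_1: rank ker ∂_1 − rank ∂_2 = (27 − 8) − 18 = 1, and ∂_2 has invariant factor 2 > 1, so H_1 = Z ⊕ Z/2Z.
  H_2: rank ker ∂_2 − rank ∂_3 = (18 − 18) − 0 = 0, and there is no ∂_3, so H_2 = 0.

(K is a triangulation of the Klein bottle.)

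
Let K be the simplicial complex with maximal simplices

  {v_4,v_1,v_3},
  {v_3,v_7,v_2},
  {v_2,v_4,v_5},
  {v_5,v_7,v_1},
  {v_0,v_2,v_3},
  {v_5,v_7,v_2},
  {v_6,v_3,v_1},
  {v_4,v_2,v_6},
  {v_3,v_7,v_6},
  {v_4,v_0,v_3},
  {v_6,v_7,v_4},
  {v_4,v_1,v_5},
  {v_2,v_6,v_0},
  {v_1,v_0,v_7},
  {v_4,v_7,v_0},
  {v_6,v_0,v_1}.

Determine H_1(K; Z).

Take the total order v_0 < v_1 < v_2 < v_3 < v_4 < v_5 < v_6 < v_7 on the vertex set. Then K (dimension 2) consists of the simplices:

  0-simplices (8): [v_0], [v_1], [v_2], [v_3], [v_4], [v_5], [v_6], [v_7]
  1-simplices (24): (24 of them)
  2-simplices (16): (16 of them)

giving chain groups C_0 ≅ Z^8, C_1 ≅ Z^24, C_2 ≅ Z^16.

∂_1: C_1 → C_0 sends each edge [p,q] (with p < q) to q − p. For instance
  ∂[v_2,v_5] = [v_5] − [v_2].
As a 8×24 matrix over Z this has rank 7, with invariant factors (1,1,1,1,1,1,1).

The boundary map ∂_2: C_2 → C_1 sends each 2-simplex [p,q,r] to [q,r] − [p,r] + [p,q]. For instance
  ∂[v_2,v_4,v_5] = [v_4,v_5] − [v_2,v_5] + [v_2,v_4],
  ∂[v_0,v_1,v_6] = [v_1,v_6] − [v_0,v_6] + [v_0,v_1].
The resulting 24×16 matrix has rank 15, and its Smith normal form has invariant factors (1,1,1,1,1,1,1,1,1,1,1,1,1,1,1).

Computing H_k = (kernel of ∂_k) / (image of ∂_{k+1}):

  H_1: rank ker ∂_1 − rank ∂_2 = (24 − 7) − 15 = 2, and the invariant factors of ∂_2 are all 1, so H_1 ≅ Z^2.

H_1 ≅ Z^2.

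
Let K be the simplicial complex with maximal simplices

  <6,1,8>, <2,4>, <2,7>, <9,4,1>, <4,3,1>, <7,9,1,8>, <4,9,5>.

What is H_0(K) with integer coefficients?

H_0 ≅ Z.

Fix the vertex order 1 < 2 < 3 < 4 < 5 < 6 < 7 < 8 < 9 and write every simplex with vertices in increasing order. Then dim K = 3 and the simplices of K are:

  0-simplices (9): [1], [2], [3], [4], [5], [6], [7], [8], [9]
  1-simplices (16): [1,3], [1,4], [1,6], [1,7], [1,8], [1,9], [2,4], [2,7], [3,4], [4,5], [4,9], [5,9], [6,8], [7,8], [7,9], [8,9]
  2-simplices (8): [1,3,4], [1,4,9], [1,6,8], [1,7,8], [1,7,9], [1,8,9], [4,5,9], [7,8,9]
  3-simplices (1): [1,7,8,9]

Hence C_0 ≅ Z^9, C_1 ≅ Z^16, C_2 ≅ Z^8, C_3 ≅ Z^1.

The boundary map ∂_1: C_1 → C_0 maps an edge to its endpoints' difference, ∂[p,q] = q − p. For instance
  ∂[7,9] = [9] − [7].
The resulting 9×16 matrix has rank 8, and its Smith normal form has invariant factors (1,1,1,1,1,1,1,1).

The boundary map ∂_2: C_2 → C_1 acts by ∂[p,q,r] = [q,r] − [p,r] + [p,q]. For instance
  ∂[1,7,8] = [7,8] − [1,8] + [1,7],
  ∂[1,6,8] = [6,8] − [1,8] + [1,6].
This gives a 16×8 integer matrix of rank 7; reducing to Smith normal form yields diagonal entries (1,1,1,1,1,1,1).

Boundary ∂_3: C_3 → C_2 sends each 3-simplex σ to the alternating sum Σ_i (−1)^i (σ with its i-th vertex removed). For instance
  ∂[1,7,8,9] = [7,8,9] − [1,8,9] + [1,7,9] − [1,7,8].
As a 8×1 matrix over Z this has rank 1, with invariant factors (1).

Computing H_k = (kernel of ∂_k) / (image of ∂_{k+1}):

  H_0: rank C_0 − rank ∂_1 = 9 − 8 = 1, and the invariant factors of ∂_1 are all 1, so H_0 = Z.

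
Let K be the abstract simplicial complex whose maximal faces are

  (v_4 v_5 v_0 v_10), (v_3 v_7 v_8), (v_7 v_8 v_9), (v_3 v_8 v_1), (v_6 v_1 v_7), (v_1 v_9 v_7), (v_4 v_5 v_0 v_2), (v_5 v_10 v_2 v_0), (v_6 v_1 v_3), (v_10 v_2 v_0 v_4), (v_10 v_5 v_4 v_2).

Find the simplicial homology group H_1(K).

Fix the vertex order v_0 < v_1 < v_2 < v_3 < v_4 < v_5 < v_6 < v_7 < v_8 < v_9 < v_10 and write every simplex with vertices in increasing order. Then dim K = 3 and the simplices of K are:

  0-simplices (11): [v_0], [v_1], [v_2], [v_3], [v_4], [v_5], [v_6], [v_7], [v_8], [v_9], [v_10]
  1-simplices (22): (22 of them)
  2-simplices (16): (16 of them)
  3-simplices (5): [v_0,v_2,v_4,v_5], [v_0,v_2,v_4,v_10], [v_0,v_2,v_5,v_10], [v_0,v_4,v_5,v_10], [v_2,v_4,v_5,v_10]

so the chain groups are C_0 ≅ Z^11, C_1 ≅ Z^22, C_2 ≅ Z^16, C_3 ≅ Z^5.

∂_1: C_1 → C_0 is given by ∂[p,q] = [q] − [p]. For instance
  ∂[v_3,v_7] = [v_7] − [v_3].
The 11×22 boundary matrix has rank 9 and Smith normal form diag(1,1,1,1,1,1,1,1,1).

∂_2: C_2 → C_1 acts by ∂[p,q,r] = [q,r] − [p,r] + [p,q]. For instance
  ∂[v_2,v_5,v_10] = [v_5,v_10] − [v_2,v_10] + [v_2,v_5],
  ∂[v_3,v_7,v_8] = [v_7,v_8] − [v_3,v_8] + [v_3,v_7].
As a 22×16 matrix over Z this has rank 12, with invariant factors (1,1,1,1,1,1,1,1,1,1,1,1).

Boundary ∂_3: C_3 → C_2 sends each 3-simplex σ to the alternating sum Σ_i (−1)^i (σ with its i-th vertex removed). For instance
  ∂[v_0,v_2,v_5,v_10] = [v_2,v_5,v_10] − [v_0,v_5,v_10] + [v_0,v_2,v_10] − [v_0,v_2,v_5],
  ∂[v_2,v_4,v_5,v_10] = [v_4,v_5,v_10] − [v_2,v_5,v_10] + [v_2,v_4,v_10] − [v_2,v_4,v_5].
The resulting 16×5 matrix has rank 4, and its Smith normal form has invariant factors (1,1,1,1).

Now H_k = ker ∂_k / im ∂_{k+1}, so:

  H_1: rank ker ∂_1 − rank ∂_2 = (22 − 9) − 12 = 1, and the invariant factors of ∂_2 are all 1, so H_1 ≅ Z.

(K is a triangulation of the disjoint union of the cylinder S^1 x I and the 3-sphere S^3.)

H_1 = Z.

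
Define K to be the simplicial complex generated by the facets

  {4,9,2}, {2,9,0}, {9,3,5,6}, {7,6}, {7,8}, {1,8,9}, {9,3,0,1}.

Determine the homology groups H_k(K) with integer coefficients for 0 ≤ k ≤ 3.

Fix the vertex order 0 < 1 < 2 < 3 < 4 < 5 < 6 < 7 < 8 < 9 and write every simplex with vertices in increasing order. Then dim K = 3 and the simplices of K are:

  0-simplices (10): [0], [1], [2], [3], [4], [5], [6], [7], [8], [9]
  1-simplices (19): [0,1], [0,2], [0,3], [0,9], [1,3], [1,8], [1,9], [2,4], [2,9], [3,5], [3,6], [3,9], [4,9], [5,6], [5,9], [6,7], [6,9], [7,8], [8,9]
  2-simplices (11): [0,1,3], [0,1,9], [0,2,9], [0,3,9], [1,3,9], [1,8,9], [2,4,9], [3,5,6], [3,5,9], [3,6,9], [5,6,9]
  3-simplices (2): [0,1,3,9], [3,5,6,9]

giving chain groups C_0 ≅ Z^10, C_1 ≅ Z^19, C_2 ≅ Z^11, C_3 ≅ Z^2.

∂_1: C_1 → C_0 maps an edge to its endpoints' difference, ∂[p,q] = q − p. For instance
  ∂[1,8] = [8] − [1].
As a 10×19 matrix over Z this has rank 9, with invariant factors (1,1,1,1,1,1,1,1,1).

The boundary map ∂_2: C_2 → C_1 sends each 2-simplex [p,q,r] to [q,r] − [p,r] + [p,q]. For instance
  ∂[0,1,3] = [1,3] − [0,3] + [0,1],
  ∂[3,5,6] = [5,6] − [3,6] + [3,5].
This gives a 19×11 integer matrix of rank 9; reducing to Smith normal form yields diagonal entries (1,1,1,1,1,1,1,1,1).

Boundary ∂_3: C_3 → C_2 sends each 3-simplex σ to the alternating sum Σ_i (−1)^i (σ with its i-th vertex removed). For instance
  ∂[0,1,3,9] = [1,3,9] − [0,3,9] + [0,1,9] − [0,1,3],
  ∂[3,5,6,9] = [5,6,9] − [3,6,9] + [3,5,9] − [3,5,6].
The resulting 11×2 matrix has rank 2, and its Smith normal form has invariant factors (1,1).

Computing H_k = (kernel of ∂_k) / (image of ∂_{k+1}):

  H_0: rank C_0 − rank ∂_1 = 10 − 9 = 1, and the invariant factors of ∂_1 are all 1, so H_0 ≅ Z.
  H_1: rank ker ∂_1 − rank ∂_2 = (19 − 9) − 9 = 1, and the invariant factors of ∂_2 are all 1, so H_1 ≅ Z.
  H_2: rank ker ∂_2 − rank ∂_3 = (11 − 9) − 2 = 0, and the invariant factors of ∂_3 are all 1, so H_2 ≅ 0.
  H_3: rank ker ∂_3 − rank ∂_4 = (2 − 2) − 0 = 0, and there is no ∂_4, so H_3 ≅ 0.

H_0 = Z,  H_1 = Z,  H_2 = 0,  H_3 = 0.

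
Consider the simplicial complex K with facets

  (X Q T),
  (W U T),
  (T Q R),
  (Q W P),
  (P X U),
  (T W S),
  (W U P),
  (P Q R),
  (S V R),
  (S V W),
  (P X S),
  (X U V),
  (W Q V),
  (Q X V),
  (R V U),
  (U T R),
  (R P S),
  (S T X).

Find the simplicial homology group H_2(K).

Order the vertices as P < Q < R < S < T < U < V < W < X. Listing each simplex with vertices in this order, K has dimension 2 with simplices:

  0-simplices (9): P, Q, R, S, T, U, V, W, X
  1-simplices (27): PQ, PR, PS, PU, PW, PX, QR, QT, QV, QW, QX, RS, RT, RU, RV, ST, SV, SW, SX, TU, TW, TX, UV, UW, UX, VW, VX
  2-simplices (18): PQR, PQW, PRS, PSX, PUW, PUX, QRT, QTX, QVW, QVX, RSV, RTU, RUV, STW, STX, SVW, TUW, UVX

Hence C_0 ≅ Z^9, C_1 ≅ Z^27, C_2 ≅ Z^18.

The boundary map ∂_1: C_1 → C_0 maps an edge to its endpoints' difference, ∂[p,q] = q − p. For instance
  ∂PW = W − P.
As a 9×27 matrix over Z this has rank 8, with invariant factors (1,1,1,1,1,1,1,1).

∂_2: C_2 → C_1 sends each 2-simplex [p,q,r] to [q,r] − [p,r] + [p,q]. For instance
  ∂SVW = VW − SW + SV,
  ∂QRT = RT − QT + QR.
As a 27×18 matrix over Z this has rank 17, with invariant factors (1,1,1,1,1,1,1,1,1,1,1,1,1,1,1,1,1).

Computing H_k = (kernel of ∂_k) / (image of ∂_{k+1}):

  H_2: rank ker ∂_2 − rank ∂_3 = (18 − 17) − 0 = 1, and there is no ∂_3, so H_2 ≅ Z.

H_2 ≅ Z.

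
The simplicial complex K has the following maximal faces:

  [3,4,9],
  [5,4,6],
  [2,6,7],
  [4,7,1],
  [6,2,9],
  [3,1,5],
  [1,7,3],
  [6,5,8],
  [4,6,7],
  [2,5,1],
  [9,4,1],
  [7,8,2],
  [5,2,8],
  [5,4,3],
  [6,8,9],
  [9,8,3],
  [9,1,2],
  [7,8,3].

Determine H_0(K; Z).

H_0 = Z.

Order the vertices as 1 < 2 < 3 < 4 < 5 < 6 < 7 < 8 < 9. Listing each simplex with vertices in this order, K has dimension 2 with simplices:

  0-simplices (9): [1], [2], [3], [4], [5], [6], [7], [8], [9]
  1-simplices (27): (27 of them)
  2-simplices (18): [1,2,5], [1,2,9], [1,3,5], [1,3,7], [1,4,7], [1,4,9], [2,5,8], [2,6,7], [2,6,9], [2,7,8], [3,4,5], [3,4,9], [3,7,8], [3,8,9], [4,5,6], [4,6,7], [5,6,8], [6,8,9]

Hence C_0 ≅ Z^9, C_1 ≅ Z^27, C_2 ≅ Z^18.

Boundary ∂_1: C_1 → C_0 is given by ∂[p,q] = [q] − [p].
This gives a 9×27 integer matrix of rank 8; reducing to Smith normal form yields diagonal entries (1,1,1,1,1,1,1,1).

Boundary ∂_2: C_2 → C_1 sends each 2-simplex [p,q,r] to [q,r] − [p,r] + [p,q]. For instance
  ∂[1,3,5] = [3,5] − [1,5] + [1,3],
  ∂[4,5,6] = [5,6] − [4,6] + [4,5].
This gives a 27×18 integer matrix of rank 18; reducing to Smith normal form yields diagonal entries (1,1,1,1,1,1,1,1,1,1,1,1,1,1,1,1,1,2).

From H_k ≅ ker(∂_k) / im(∂_{k+1}) we obtain:

  H_0: rank C_0 − rank ∂_1 = 9 − 8 = 1, and the invariant factors of ∂_1 are all 1, so H_0 ≅ Z.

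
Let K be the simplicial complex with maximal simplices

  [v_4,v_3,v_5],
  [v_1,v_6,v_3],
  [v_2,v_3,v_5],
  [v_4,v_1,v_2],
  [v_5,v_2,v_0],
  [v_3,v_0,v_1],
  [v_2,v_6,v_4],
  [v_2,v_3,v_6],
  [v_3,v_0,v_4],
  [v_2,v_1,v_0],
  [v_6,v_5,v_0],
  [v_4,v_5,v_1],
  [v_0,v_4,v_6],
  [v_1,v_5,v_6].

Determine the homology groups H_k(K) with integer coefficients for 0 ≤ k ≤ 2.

H_0 ≅ Z,  H_1 ≅ Z^2,  H_2 ≅ Z.

Take the total order v_0 < v_1 < v_2 < v_3 < v_4 < v_5 < v_6 on the vertex set. Then K (dimension 2) consists of the simplices:

  0-simplices (7): [v_0], [v_1], [v_2], [v_3], [v_4], [v_5], [v_6]
  1-simplices (21): (21 of them)
  2-simplices (14): (14 of them)

giving chain groups C_0 ≅ Z^7, C_1 ≅ Z^21, C_2 ≅ Z^14.

∂_1: C_1 → C_0 sends each edge [p,q] (with p < q) to q − p. For instance
  ∂[v_2,v_6] = [v_6] − [v_2].
As a 7×21 matrix over Z this has rank 6, with invariant factors (1,1,1,1,1,1).

The boundary map ∂_2: C_2 → C_1 acts by ∂[p,q,r] = [q,r] − [p,r] + [p,q]. For instance
  ∂[v_0,v_5,v_6] = [v_5,v_6] − [v_0,v_6] + [v_0,v_5],
  ∂[v_2,v_4,v_6] = [v_4,v_6] − [v_2,v_6] + [v_2,v_4].
The resulting 21×14 matrix has rank 13, and its Smith normal form has invariant factors (1,1,1,1,1,1,1,1,1,1,1,1,1).

Computing H_k = (kernel of ∂_k) / (image of ∂_{k+1}):

  H_0: rank C_0 − rank ∂_1 = 7 − 6 = 1, and the invariant factors of ∂_1 are all 1, so H_0 ≅ Z.
  H_1: rank ker ∂_1 − rank ∂_2 = (21 − 6) − 13 = 2, and the invariant factors of ∂_2 are all 1, so H_1 ≅ Z^2.
  H_2: rank ker ∂_2 − rank ∂_3 = (14 − 13) − 0 = 1, and there is no ∂_3, so H_2 ≅ Z.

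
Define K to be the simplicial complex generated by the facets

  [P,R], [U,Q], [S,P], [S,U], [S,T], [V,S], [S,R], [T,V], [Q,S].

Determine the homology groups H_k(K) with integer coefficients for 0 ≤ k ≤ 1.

H_0 ≅ Z,  H_1 ≅ Z^3.

Take the total order P < Q < R < S < T < U < V on the vertex set. Then K (dimension 1) consists of the simplices:

  0-simplices (7): P, Q, R, S, T, U, V
  1-simplices (9): PR, PS, QS, QU, RS, ST, SU, SV, TV

giving chain groups C_0 ≅ Z^7, C_1 ≅ Z^9.

The boundary map ∂_1: C_1 → C_0 maps an edge to its endpoints' difference, ∂[p,q] = q − p.
The resulting 7×9 matrix has rank 6, and its Smith normal form has invariant factors (1,1,1,1,1,1).

Now H_k = ker ∂_k / im ∂_{k+1}, so:

  H_0: rank C_0 − rank ∂_1 = 7 − 6 = 1, and the invariant factors of ∂_1 are all 1, so H_0 ≅ Z.
  H_1: rank ker ∂_1 − rank ∂_2 = (9 − 6) − 0 = 3, and there is no ∂_2, so H_1 ≅ Z^3.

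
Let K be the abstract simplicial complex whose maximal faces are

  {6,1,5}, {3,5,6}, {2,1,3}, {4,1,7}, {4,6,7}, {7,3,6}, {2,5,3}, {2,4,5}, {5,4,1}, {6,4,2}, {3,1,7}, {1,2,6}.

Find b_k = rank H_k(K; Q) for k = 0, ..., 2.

Order the vertices as 1 < 2 < 3 < 4 < 5 < 6 < 7. Listing each simplex with vertices in this order, K has dimension 2 with simplices:

  0-simplices (7): [1], [2], [3], [4], [5], [6], [7]
  1-simplices (18): [1,2], [1,3], [1,4], [1,5], [1,6], [1,7], [2,3], [2,4], [2,5], [2,6], [3,5], [3,6], [3,7], [4,5], [4,6], [4,7], [5,6], [6,7]
  2-simplices (12): [1,2,3], [1,2,6], [1,3,7], [1,4,5], [1,4,7], [1,5,6], [2,3,5], [2,4,5], [2,4,6], [3,5,6], [3,6,7], [4,6,7]

so the chain groups are C_0 ≅ Z^7, C_1 ≅ Z^18, C_2 ≅ Z^12.

Boundary ∂_1: C_1 → C_0 sends each edge [p,q] (with p < q) to q − p.
The 7×18 boundary matrix has rank 6 and Smith normal form diag(1,1,1,1,1,1).

Boundary ∂_2: C_2 → C_1 maps a triangle to the signed sum of its edges. For instance
  ∂[3,6,7] = [6,7] − [3,7] + [3,6],
  ∂[1,5,6] = [5,6] − [1,6] + [1,5].
This gives a 18×12 integer matrix of rank 12; reducing to Smith normal form yields diagonal entries (1,1,1,1,1,1,1,1,1,1,1,2).

From H_k ≅ ker(∂_k) / im(∂_{k+1}) we obtain:

  H_0: rank C_0 − rank ∂_1 = 7 − 6 = 1, and the invariant factors of ∂_1 are all 1, so H_0 ≅ Z.
  H_1: rank ker ∂_1 − rank ∂_2 = (18 − 6) − 12 = 0, and ∂_2 has invariant factor 2 > 1, so H_1 ≅ Z_2.
  H_2: rank ker ∂_2 − rank ∂_3 = (12 − 12) − 0 = 0, and there is no ∂_3, so H_2 ≅ 0.

Hence the Betti numbers are b_0 = 1, b_1 = 0, b_2 = 0.

b_0 = 1, b_1 = 0, b_2 = 0.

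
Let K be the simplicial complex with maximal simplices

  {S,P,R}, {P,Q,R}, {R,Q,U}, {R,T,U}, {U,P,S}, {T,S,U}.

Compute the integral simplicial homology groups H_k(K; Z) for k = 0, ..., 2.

H_0 = Z,  H_1 = Z,  H_2 = 0.

Order the vertices as P < Q < R < S < T < U. Listing each simplex with vertices in this order, K has dimension 2 with simplices:

  0-simplices (6): P, Q, R, S, T, U
  1-simplices (12): PQ, PR, PS, PU, QR, QU, RS, RT, RU, ST, SU, TU
  2-simplices (6): PQR, PRS, PSU, QRU, RTU, STU

so the chain groups are C_0 ≅ Z^6, C_1 ≅ Z^12, C_2 ≅ Z^6.

Boundary ∂_1: C_1 → C_0 maps an edge to its endpoints' difference, ∂[p,q] = q − p. For instance
  ∂PU = U − P.
The 6×12 boundary matrix has rank 5 and Smith normal form diag(1,1,1,1,1).

∂_2: C_2 → C_1 sends each 2-simplex [p,q,r] to [q,r] − [p,r] + [p,q]. For instance
  ∂QRU = RU − QU + QR,
  ∂RTU = TU − RU + RT.
The 12×6 boundary matrix has rank 6 and Smith normal form diag(1,1,1,1,1,1).

Reading off H_k = ker ∂_k / im ∂_{k+1}:

  H_0: rank C_0 − rank ∂_1 = 6 − 5 = 1, and the invariant factors of ∂_1 are all 1, so H_0 = Z.
  H_1: rank ker ∂_1 − rank ∂_2 = (12 − 5) − 6 = 1, and the invariant factors of ∂_2 are all 1, so H_1 = Z.
  H_2: rank ker ∂_2 − rank ∂_3 = (6 − 6) − 0 = 0, and there is no ∂_3, so H_2 = 0.

As a check, the Euler characteristic is 6 − 12 + 6 = 0, which agrees with 1 − 1 + 0 = 0.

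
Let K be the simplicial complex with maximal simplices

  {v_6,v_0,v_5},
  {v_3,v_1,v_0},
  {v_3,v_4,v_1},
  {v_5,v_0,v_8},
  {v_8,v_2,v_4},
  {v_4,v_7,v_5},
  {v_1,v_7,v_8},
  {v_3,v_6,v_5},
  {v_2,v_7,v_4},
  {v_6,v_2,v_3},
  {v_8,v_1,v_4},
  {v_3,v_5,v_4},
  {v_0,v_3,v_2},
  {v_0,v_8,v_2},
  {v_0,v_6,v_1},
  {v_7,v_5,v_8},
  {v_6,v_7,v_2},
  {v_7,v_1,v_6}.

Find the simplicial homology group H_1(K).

Fix the vertex order v_0 < v_1 < v_2 < v_3 < v_4 < v_5 < v_6 < v_7 < v_8 and write every simplex with vertices in increasing order. Then dim K = 2 and the simplices of K are:

  0-simplices (9): [v_0], [v_1], [v_2], [v_3], [v_4], [v_5], [v_6], [v_7], [v_8]
  1-simplices (27): (27 of them)
  2-simplices (18): (18 of them)

giving chain groups C_0 ≅ Z^9, C_1 ≅ Z^27, C_2 ≅ Z^18.

The boundary map ∂_1: C_1 → C_0 maps an edge to its endpoints' difference, ∂[p,q] = q − p. For instance
  ∂[v_1,v_3] = [v_3] − [v_1].
As a 9×27 matrix over Z this has rank 8, with invariant factors (1,1,1,1,1,1,1,1).

The boundary map ∂_2: C_2 → C_1 sends each 2-simplex [p,q,r] to [q,r] − [p,r] + [p,q]. For instance
  ∂[v_5,v_7,v_8] = [v_7,v_8] − [v_5,v_8] + [v_5,v_7],
  ∂[v_3,v_5,v_6] = [v_5,v_6] − [v_3,v_6] + [v_3,v_5].
As a 27×18 matrix over Z this has rank 18, with invariant factors (1,1,1,1,1,1,1,1,1,1,1,1,1,1,1,1,1,2).

Computing H_k = (kernel of ∂_k) / (image of ∂_{k+1}):

  H_1: rank ker ∂_1 − rank ∂_2 = (27 − 8) − 18 = 1, and ∂_2 has invariant factor 2 > 1, so H_1 ≅ Z ⊕ Z/2Z.

(K is a triangulation of the Klein bottle.)

H_1 = Z ⊕ Z/2Z.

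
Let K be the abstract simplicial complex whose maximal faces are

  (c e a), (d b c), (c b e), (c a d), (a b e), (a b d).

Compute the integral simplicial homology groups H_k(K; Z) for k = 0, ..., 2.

H_0 ≅ Z,  H_1 = 0,  H_2 ≅ Z.

K has 5 vertices, 9 edges, 6 triangles.
rank ∂_0 = 0, rank ∂_1 = 4 ⇒ b_0 = 5 − 0 − 4 = 1; all invariant factors of ∂_1 are 1 so no torsion. So H_0 ≅ Z.
rank ∂_1 = 4, rank ∂_2 = 5 ⇒ b_1 = 9 − 4 − 5 = 0; all invariant factors of ∂_2 are 1 so no torsion. So H_1 ≅ 0.
rank ∂_2 = 5, rank ∂_3 = 0 ⇒ b_2 = 6 − 5 − 0 = 1. So H_2 ≅ Z.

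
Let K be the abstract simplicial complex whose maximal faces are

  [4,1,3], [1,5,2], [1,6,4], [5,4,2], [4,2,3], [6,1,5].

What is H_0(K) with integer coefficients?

K has 6 vertices, 12 edges, 6 triangles.
rank ∂_0 = 0, rank ∂_1 = 5 ⇒ b_0 = 6 − 0 − 5 = 1; all invariant factors of ∂_1 are 1 so no torsion. So H_0 ≅ Z.

H_0 = Z.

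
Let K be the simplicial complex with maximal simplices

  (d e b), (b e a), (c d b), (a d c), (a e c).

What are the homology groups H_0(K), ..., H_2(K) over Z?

Fix the vertex order a < b < c < d < e and write every simplex with vertices in increasing order. Then dim K = 2 and the simplices of K are:

  0-simplices (5): a, b, c, d, e
  1-simplices (10): ab, ac, ad, ae, bc, bd, be, cd, ce, de
  2-simplices (5): abe, acd, ace, bcd, bde

giving chain groups C_0 ≅ Z^5, C_1 ≅ Z^10, C_2 ≅ Z^5.

The boundary map ∂_1: C_1 → C_0 sends each edge [p,q] (with p < q) to q − p. For instance
  ∂ac = c − a.
As a 5×10 matrix over Z this has rank 4, with invariant factors (1,1,1,1).

The boundary map ∂_2: C_2 → C_1 sends each 2-simplex [p,q,r] to [q,r] − [p,r] + [p,q]. For instance
  ∂acd = cd − ad + ac,
  ∂bde = de − be + bd.
This gives a 10×5 integer matrix of rank 5; reducing to Smith normal form yields diagonal entries (1,1,1,1,1).

Computing H_k = (kernel of ∂_k) / (image of ∂_{k+1}):

  H_0: rank C_0 − rank ∂_1 = 5 − 4 = 1, and the invariant factors of ∂_1 are all 1, so H_0 = Z.
  H_1: rank ker ∂_1 − rank ∂_2 = (10 − 4) − 5 = 1, and the invariant factors of ∂_2 are all 1, so H_1 = Z.
  H_2: rank ker ∂_2 − rank ∂_3 = (5 − 5) − 0 = 0, and there is no ∂_3, so H_2 = 0.

As a check, the Euler characteristic is 5 − 10 + 5 = 0, which agrees with 1 − 1 + 0 = 0.

H_0 ≅ Z,  H_1 ≅ Z,  H_2 = 0.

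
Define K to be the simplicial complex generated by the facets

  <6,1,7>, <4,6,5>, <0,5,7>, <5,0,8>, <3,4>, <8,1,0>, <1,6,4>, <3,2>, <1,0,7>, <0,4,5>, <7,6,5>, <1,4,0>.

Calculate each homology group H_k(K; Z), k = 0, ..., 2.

Fix the vertex order 0 < 1 < 2 < 3 < 4 < 5 < 6 < 7 < 8 and write every simplex with vertices in increasing order. Then dim K = 2 and the simplices of K are:

  0-simplices (9): [0], [1], [2], [3], [4], [5], [6], [7], [8]
  1-simplices (17): [0,1], [0,4], [0,5], [0,7], [0,8], [1,4], [1,6], [1,7], [1,8], [2,3], [3,4], [4,5], [4,6], [5,6], [5,7], [5,8], [6,7]
  2-simplices (10): [0,1,4], [0,1,7], [0,1,8], [0,4,5], [0,5,7], [0,5,8], [1,4,6], [1,6,7], [4,5,6], [5,6,7]

Hence C_0 ≅ Z^9, C_1 ≅ Z^17, C_2 ≅ Z^10.

The boundary map ∂_1: C_1 → C_0 maps an edge to its endpoints' difference, ∂[p,q] = q − p. For instance
  ∂[1,7] = [7] − [1].
As a 9×17 matrix over Z this has rank 8, with invariant factors (1,1,1,1,1,1,1,1).

∂_2: C_2 → C_1 maps a triangle to the signed sum of its edges. For instance
  ∂[0,1,7] = [1,7] − [0,7] + [0,1],
  ∂[1,4,6] = [4,6] − [1,6] + [1,4].
As a 17×10 matrix over Z this has rank 9, with invariant factors (1,1,1,1,1,1,1,1,1).

Computing H_k = (kernel of ∂_k) / (image of ∂_{k+1}):

  H_0: rank C_0 − rank ∂_1 = 9 − 8 = 1, and the invariant factors of ∂_1 are all 1, so H_0 ≅ Z.
  H_1: rank ker ∂_1 − rank ∂_2 = (17 − 8) − 9 = 0, and the invariant factors of ∂_2 are all 1, so H_1 ≅ 0.
  H_2: rank ker ∂_2 − rank ∂_3 = (10 − 9) − 0 = 1, and there is no ∂_3, so H_2 ≅ Z.

H_0 = Z,  H_1 = 0,  H_2 = Z.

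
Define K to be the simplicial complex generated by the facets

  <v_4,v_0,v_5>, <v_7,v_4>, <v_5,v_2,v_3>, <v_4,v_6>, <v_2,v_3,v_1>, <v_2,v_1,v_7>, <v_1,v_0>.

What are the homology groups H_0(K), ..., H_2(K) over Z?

K has 8 vertices, 13 edges, 4 triangles.
rank ∂_0 = 0, rank ∂_1 = 7 ⇒ b_0 = 8 − 0 − 7 = 1; all invariant factors of ∂_1 are 1 so no torsion. So H_0 = Z.
rank ∂_1 = 7, rank ∂_2 = 4 ⇒ b_1 = 13 − 7 − 4 = 2; all invariant factors of ∂_2 are 1 so no torsion. So H_1 = Z^2.
rank ∂_2 = 4, rank ∂_3 = 0 ⇒ b_2 = 4 − 4 − 0 = 0. So H_2 = 0.

H_0 = Z,  H_1 = Z^2,  H_2 = 0.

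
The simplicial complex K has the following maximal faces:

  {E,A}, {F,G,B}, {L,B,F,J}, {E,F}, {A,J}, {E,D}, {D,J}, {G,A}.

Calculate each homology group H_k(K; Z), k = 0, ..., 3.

Fix the vertex order A < B < D < E < F < G < J < L and write every simplex with vertices in increasing order. Then dim K = 3 and the simplices of K are:

  0-simplices (8): A, B, D, E, F, G, J, L
  1-simplices (14): AE, AG, AJ, BF, BG, BJ, BL, DE, DJ, EF, FG, FJ, FL, JL
  2-simplices (5): BFG, BFJ, BFL, BJL, FJL
  3-simplices (1): BFJL

so the chain groups are C_0 ≅ Z^8, C_1 ≅ Z^14, C_2 ≅ Z^5, C_3 ≅ Z^1.

Boundary ∂_1: C_1 → C_0 maps an edge to its endpoints' difference, ∂[p,q] = q − p. For instance
  ∂BL = L − B.
The 8×14 boundary matrix has rank 7 and Smith normal form diag(1,1,1,1,1,1,1).

The boundary map ∂_2: C_2 → C_1 acts by ∂[p,q,r] = [q,r] − [p,r] + [p,q]. For instance
  ∂BFG = FG − BG + BF,
  ∂BJL = JL − BL + BJ.
The resulting 14×5 matrix has rank 4, and its Smith normal form has invariant factors (1,1,1,1).

∂_3: C_3 → C_2 sends each 3-simplex σ to the alternating sum Σ_i (−1)^i (σ with its i-th vertex removed). For instance
  ∂BFJL = FJL − BJL + BFL − BFJ.
The resulting 5×1 matrix has rank 1, and its Smith normal form has invariant factors (1).

Now H_k = ker ∂_k / im ∂_{k+1}, so:

  H_0: rank C_0 − rank ∂_1 = 8 − 7 = 1, and the invariant factors of ∂_1 are all 1, so H_0 = Z.
  H_1: rank ker ∂_1 − rank ∂_2 = (14 − 7) − 4 = 3, and the invariant factors of ∂_2 are all 1, so H_1 = Z^3.
  H_2: rank ker ∂_2 − rank ∂_3 = (5 − 4) − 1 = 0, and the invariant factors of ∂_3 are all 1, so H_2 = 0.
  H_3: rank ker ∂_3 − rank ∂_4 = (1 − 1) − 0 = 0, and there is no ∂_4, so H_3 = 0.

H_0 = Z,  H_1 = Z^3,  H_2 = 0,  H_3 = 0.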